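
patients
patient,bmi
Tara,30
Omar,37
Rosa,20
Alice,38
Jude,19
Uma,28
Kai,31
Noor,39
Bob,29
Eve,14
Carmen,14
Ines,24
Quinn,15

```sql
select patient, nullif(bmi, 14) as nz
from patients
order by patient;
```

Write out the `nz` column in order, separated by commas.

38, 29, NULL, NULL, 24, 19, 31, 39, 37, 15, 20, 30, 28

patient=Alice: bmi=38 vs 14: differ → 38
patient=Bob: bmi=29 vs 14: differ → 29
patient=Carmen: bmi=14 vs 14: equal → NULL
patient=Eve: bmi=14 vs 14: equal → NULL
patient=Ines: bmi=24 vs 14: differ → 24
patient=Jude: bmi=19 vs 14: differ → 19
patient=Kai: bmi=31 vs 14: differ → 31
patient=Noor: bmi=39 vs 14: differ → 39
patient=Omar: bmi=37 vs 14: differ → 37
patient=Quinn: bmi=15 vs 14: differ → 15
patient=Rosa: bmi=20 vs 14: differ → 20
patient=Tara: bmi=30 vs 14: differ → 30
patient=Uma: bmi=28 vs 14: differ → 28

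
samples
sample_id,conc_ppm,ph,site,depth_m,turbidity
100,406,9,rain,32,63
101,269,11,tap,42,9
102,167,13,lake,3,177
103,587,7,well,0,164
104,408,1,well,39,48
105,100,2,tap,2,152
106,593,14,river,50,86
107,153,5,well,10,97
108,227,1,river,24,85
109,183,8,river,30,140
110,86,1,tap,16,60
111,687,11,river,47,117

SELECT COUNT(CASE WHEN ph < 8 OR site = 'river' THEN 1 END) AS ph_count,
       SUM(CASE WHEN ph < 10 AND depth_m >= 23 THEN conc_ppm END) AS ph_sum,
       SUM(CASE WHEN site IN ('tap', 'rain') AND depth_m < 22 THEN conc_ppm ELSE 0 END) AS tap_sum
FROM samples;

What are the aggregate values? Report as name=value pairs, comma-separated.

ph_count=9, ph_sum=1224, tap_sum=186

[ph_count: ph < 8 OR site = 'river']
sample_id=100: ✗
sample_id=101: ✗
sample_id=102: ✗
sample_id=103: ✓ → 1
sample_id=104: ✓ → 1
sample_id=105: ✓ → 1
sample_id=106: ✓ → 1
sample_id=107: ✓ → 1
sample_id=108: ✓ → 1
sample_id=109: ✓ → 1
sample_id=110: ✓ → 1
sample_id=111: ✓ → 1
ph_count = COUNT(1, 1, 1, 1, 1, 1, 1, 1, 1) = 9
—
[ph_sum: ph < 10 AND depth_m >= 23]
sample_id=100: ✓ → 406
sample_id=101: ✗
sample_id=102: ✗
sample_id=103: ✗
sample_id=104: ✓ → 408
sample_id=105: ✗
sample_id=106: ✗
sample_id=107: ✗
sample_id=108: ✓ → 227
sample_id=109: ✓ → 183
sample_id=110: ✗
sample_id=111: ✗
ph_sum = 406 + 408 + 227 + 183 = 1224
—
[tap_sum: site IN ('tap', 'rain') AND depth_m < 22]
sample_id=100: ✗
sample_id=101: ✗
sample_id=102: ✗
sample_id=103: ✗
sample_id=104: ✗
sample_id=105: ✓ → 100
sample_id=106: ✗
sample_id=107: ✗
sample_id=108: ✗
sample_id=109: ✗
sample_id=110: ✓ → 86
sample_id=111: ✗
tap_sum = 100 + 86 = 186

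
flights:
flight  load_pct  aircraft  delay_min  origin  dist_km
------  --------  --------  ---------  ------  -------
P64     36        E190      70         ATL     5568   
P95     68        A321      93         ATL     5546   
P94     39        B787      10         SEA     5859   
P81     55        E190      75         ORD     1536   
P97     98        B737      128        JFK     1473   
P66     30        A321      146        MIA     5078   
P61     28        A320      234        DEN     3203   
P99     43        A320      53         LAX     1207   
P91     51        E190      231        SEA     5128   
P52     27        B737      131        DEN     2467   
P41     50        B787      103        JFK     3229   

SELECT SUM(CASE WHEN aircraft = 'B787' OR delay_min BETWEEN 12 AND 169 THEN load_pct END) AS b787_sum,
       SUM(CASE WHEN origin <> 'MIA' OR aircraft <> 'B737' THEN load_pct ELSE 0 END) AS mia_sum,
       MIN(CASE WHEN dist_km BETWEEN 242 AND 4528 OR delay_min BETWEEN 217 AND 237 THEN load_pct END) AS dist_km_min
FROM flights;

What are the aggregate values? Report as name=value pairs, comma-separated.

b787_sum=446, mia_sum=525, dist_km_min=27

[b787_sum: aircraft = 'B787' OR delay_min BETWEEN 12 AND 169]
flight=P64: ✓ → 36
flight=P95: ✓ → 68
flight=P94: ✓ → 39
flight=P81: ✓ → 55
flight=P97: ✓ → 98
flight=P66: ✓ → 30
flight=P61: ✗
flight=P99: ✓ → 43
flight=P91: ✗
flight=P52: ✓ → 27
flight=P41: ✓ → 50
b787_sum = 36 + 68 + 39 + 55 + 98 + 30 + 43 + 27 + 50 = 446
—
[mia_sum: origin <> 'MIA' OR aircraft <> 'B737']
flight=P64: ✓ → 36
flight=P95: ✓ → 68
flight=P94: ✓ → 39
flight=P81: ✓ → 55
flight=P97: ✓ → 98
flight=P66: ✓ → 30
flight=P61: ✓ → 28
flight=P99: ✓ → 43
flight=P91: ✓ → 51
flight=P52: ✓ → 27
flight=P41: ✓ → 50
mia_sum = 36 + 68 + 39 + 55 + 98 + 30 + 28 + 43 + 51 + 27 + 50 = 525
—
[dist_km_min: dist_km BETWEEN 242 AND 4528 OR delay_min BETWEEN 217 AND 237]
flight=P64: ✗
flight=P95: ✗
flight=P94: ✗
flight=P81: ✓ → 55
flight=P97: ✓ → 98
flight=P66: ✗
flight=P61: ✓ → 28
flight=P99: ✓ → 43
flight=P91: ✓ → 51
flight=P52: ✓ → 27
flight=P41: ✓ → 50
dist_km_min = MIN(55, 98, 28, 43, 51, 27, 50) = 27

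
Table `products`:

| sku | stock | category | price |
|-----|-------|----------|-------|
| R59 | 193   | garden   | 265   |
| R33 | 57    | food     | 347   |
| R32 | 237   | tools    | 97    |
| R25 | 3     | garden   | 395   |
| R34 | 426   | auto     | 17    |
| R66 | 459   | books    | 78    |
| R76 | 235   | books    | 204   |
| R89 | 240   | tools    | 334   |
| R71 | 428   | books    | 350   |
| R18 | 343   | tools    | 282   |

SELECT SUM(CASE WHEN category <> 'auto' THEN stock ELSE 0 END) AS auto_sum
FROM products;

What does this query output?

sku=R59: ✓ → 193
sku=R33: ✓ → 57
sku=R32: ✓ → 237
sku=R25: ✓ → 3
sku=R34: ✗
sku=R66: ✓ → 459
sku=R76: ✓ → 235
sku=R89: ✓ → 240
sku=R71: ✓ → 428
sku=R18: ✓ → 343
auto_sum = 193 + 57 + 237 + 3 + 459 + 235 + 240 + 428 + 343 = 2195

2195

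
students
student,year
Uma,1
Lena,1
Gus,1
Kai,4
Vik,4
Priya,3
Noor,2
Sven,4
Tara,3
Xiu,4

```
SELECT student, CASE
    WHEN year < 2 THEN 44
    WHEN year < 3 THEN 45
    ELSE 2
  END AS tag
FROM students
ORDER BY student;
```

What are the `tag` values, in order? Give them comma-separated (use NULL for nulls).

student=Gus: year < 2 → 44
student=Kai: ELSE → 2
student=Lena: year < 2 → 44
student=Noor: year < 3 → 45
student=Priya: ELSE → 2
student=Sven: ELSE → 2
student=Tara: ELSE → 2
student=Uma: year < 2 → 44
student=Vik: ELSE → 2
student=Xiu: ELSE → 2

44, 2, 44, 45, 2, 2, 2, 44, 2, 2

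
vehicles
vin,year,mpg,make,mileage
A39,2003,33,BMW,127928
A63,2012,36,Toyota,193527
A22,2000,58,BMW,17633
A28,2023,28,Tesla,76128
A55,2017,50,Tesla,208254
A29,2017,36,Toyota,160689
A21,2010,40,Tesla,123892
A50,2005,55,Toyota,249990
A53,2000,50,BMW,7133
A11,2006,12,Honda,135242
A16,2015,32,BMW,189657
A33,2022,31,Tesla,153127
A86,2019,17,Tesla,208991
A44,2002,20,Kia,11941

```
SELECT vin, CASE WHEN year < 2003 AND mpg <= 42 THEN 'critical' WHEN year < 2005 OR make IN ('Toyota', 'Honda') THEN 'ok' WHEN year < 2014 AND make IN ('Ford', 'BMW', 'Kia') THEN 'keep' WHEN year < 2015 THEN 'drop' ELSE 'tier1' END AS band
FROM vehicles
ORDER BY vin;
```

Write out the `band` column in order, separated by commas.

ok, tier1, drop, ok, tier1, ok, tier1, ok, critical, ok, ok, tier1, ok, tier1

vin=A11: year < 2005 OR make IN ('Toyota', 'Honda') → ok
vin=A16: ELSE → tier1
vin=A21: year < 2015 → drop
vin=A22: year < 2005 OR make IN ('Toyota', 'Honda') → ok
vin=A28: ELSE → tier1
vin=A29: year < 2005 OR make IN ('Toyota', 'Honda') → ok
vin=A33: ELSE → tier1
vin=A39: year < 2005 OR make IN ('Toyota', 'Honda') → ok
vin=A44: year < 2003 AND mpg <= 42 → critical
vin=A50: year < 2005 OR make IN ('Toyota', 'Honda') → ok
vin=A53: year < 2005 OR make IN ('Toyota', 'Honda') → ok
vin=A55: ELSE → tier1
vin=A63: year < 2005 OR make IN ('Toyota', 'Honda') → ok
vin=A86: ELSE → tier1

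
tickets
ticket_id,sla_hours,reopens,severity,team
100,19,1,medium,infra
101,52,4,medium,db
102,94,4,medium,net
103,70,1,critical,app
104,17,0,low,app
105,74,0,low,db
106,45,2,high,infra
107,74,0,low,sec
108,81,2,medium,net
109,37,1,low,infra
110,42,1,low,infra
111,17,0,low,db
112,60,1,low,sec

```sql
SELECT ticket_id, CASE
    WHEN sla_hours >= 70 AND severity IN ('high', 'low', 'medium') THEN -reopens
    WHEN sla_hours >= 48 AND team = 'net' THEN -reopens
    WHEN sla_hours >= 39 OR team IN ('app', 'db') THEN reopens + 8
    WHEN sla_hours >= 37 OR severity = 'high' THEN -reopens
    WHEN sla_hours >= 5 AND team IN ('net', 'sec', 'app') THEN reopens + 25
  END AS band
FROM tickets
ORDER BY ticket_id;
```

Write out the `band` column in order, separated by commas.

ticket_id=100: (no match → NULL) → NULL
ticket_id=101: sla_hours >= 39 OR team IN ('app', 'db') → 12
ticket_id=102: sla_hours >= 70 AND severity IN ('high', 'low', 'medium') → -4
ticket_id=103: sla_hours >= 39 OR team IN ('app', 'db') → 9
ticket_id=104: sla_hours >= 39 OR team IN ('app', 'db') → 8
ticket_id=105: sla_hours >= 70 AND severity IN ('high', 'low', 'medium') → 0
ticket_id=106: sla_hours >= 39 OR team IN ('app', 'db') → 10
ticket_id=107: sla_hours >= 70 AND severity IN ('high', 'low', 'medium') → 0
ticket_id=108: sla_hours >= 70 AND severity IN ('high', 'low', 'medium') → -2
ticket_id=109: sla_hours >= 37 OR severity = 'high' → -1
ticket_id=110: sla_hours >= 39 OR team IN ('app', 'db') → 9
ticket_id=111: sla_hours >= 39 OR team IN ('app', 'db') → 8
ticket_id=112: sla_hours >= 39 OR team IN ('app', 'db') → 9

NULL, 12, -4, 9, 8, 0, 10, 0, -2, -1, 9, 8, 9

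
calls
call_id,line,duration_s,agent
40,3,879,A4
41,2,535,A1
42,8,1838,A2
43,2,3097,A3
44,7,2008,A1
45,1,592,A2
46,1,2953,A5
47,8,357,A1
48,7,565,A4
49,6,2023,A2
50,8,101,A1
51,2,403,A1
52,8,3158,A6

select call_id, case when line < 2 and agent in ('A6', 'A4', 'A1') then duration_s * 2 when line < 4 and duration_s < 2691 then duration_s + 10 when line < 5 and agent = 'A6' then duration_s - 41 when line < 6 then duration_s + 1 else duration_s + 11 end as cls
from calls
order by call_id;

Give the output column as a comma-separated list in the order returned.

call_id=40: line < 4 and duration_s < 2691 → 889
call_id=41: line < 4 and duration_s < 2691 → 545
call_id=42: ELSE → 1849
call_id=43: line < 6 → 3098
call_id=44: ELSE → 2019
call_id=45: line < 4 and duration_s < 2691 → 602
call_id=46: line < 6 → 2954
call_id=47: ELSE → 368
call_id=48: ELSE → 576
call_id=49: ELSE → 2034
call_id=50: ELSE → 112
call_id=51: line < 4 and duration_s < 2691 → 413
call_id=52: ELSE → 3169

889, 545, 1849, 3098, 2019, 602, 2954, 368, 576, 2034, 112, 413, 3169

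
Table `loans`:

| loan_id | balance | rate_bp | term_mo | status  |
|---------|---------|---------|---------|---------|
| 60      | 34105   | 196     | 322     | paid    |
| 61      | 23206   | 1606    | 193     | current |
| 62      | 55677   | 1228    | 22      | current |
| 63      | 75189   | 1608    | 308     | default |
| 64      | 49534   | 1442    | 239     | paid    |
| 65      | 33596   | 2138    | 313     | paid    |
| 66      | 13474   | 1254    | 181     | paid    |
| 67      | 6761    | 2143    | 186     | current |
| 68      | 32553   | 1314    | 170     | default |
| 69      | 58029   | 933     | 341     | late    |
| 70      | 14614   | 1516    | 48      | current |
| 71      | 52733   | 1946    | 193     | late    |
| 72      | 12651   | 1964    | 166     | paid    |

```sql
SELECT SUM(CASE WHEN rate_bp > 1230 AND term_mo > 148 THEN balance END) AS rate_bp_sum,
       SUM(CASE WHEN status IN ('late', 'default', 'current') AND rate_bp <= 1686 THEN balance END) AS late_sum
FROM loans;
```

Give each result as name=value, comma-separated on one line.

rate_bp_sum=299697, late_sum=259268

[rate_bp_sum: rate_bp > 1230 AND term_mo > 148]
loan_id=60: ✗
loan_id=61: ✓ → 23206
loan_id=62: ✗
loan_id=63: ✓ → 75189
loan_id=64: ✓ → 49534
loan_id=65: ✓ → 33596
loan_id=66: ✓ → 13474
loan_id=67: ✓ → 6761
loan_id=68: ✓ → 32553
loan_id=69: ✗
loan_id=70: ✗
loan_id=71: ✓ → 52733
loan_id=72: ✓ → 12651
rate_bp_sum = 23206 + 75189 + 49534 + 33596 + 13474 + 6761 + 32553 + 52733 + 12651 = 299697
—
[late_sum: status IN ('late', 'default', 'current') AND rate_bp <= 1686]
loan_id=60: ✗
loan_id=61: ✓ → 23206
loan_id=62: ✓ → 55677
loan_id=63: ✓ → 75189
loan_id=64: ✗
loan_id=65: ✗
loan_id=66: ✗
loan_id=67: ✗
loan_id=68: ✓ → 32553
loan_id=69: ✓ → 58029
loan_id=70: ✓ → 14614
loan_id=71: ✗
loan_id=72: ✗
late_sum = 23206 + 55677 + 75189 + 32553 + 58029 + 14614 = 259268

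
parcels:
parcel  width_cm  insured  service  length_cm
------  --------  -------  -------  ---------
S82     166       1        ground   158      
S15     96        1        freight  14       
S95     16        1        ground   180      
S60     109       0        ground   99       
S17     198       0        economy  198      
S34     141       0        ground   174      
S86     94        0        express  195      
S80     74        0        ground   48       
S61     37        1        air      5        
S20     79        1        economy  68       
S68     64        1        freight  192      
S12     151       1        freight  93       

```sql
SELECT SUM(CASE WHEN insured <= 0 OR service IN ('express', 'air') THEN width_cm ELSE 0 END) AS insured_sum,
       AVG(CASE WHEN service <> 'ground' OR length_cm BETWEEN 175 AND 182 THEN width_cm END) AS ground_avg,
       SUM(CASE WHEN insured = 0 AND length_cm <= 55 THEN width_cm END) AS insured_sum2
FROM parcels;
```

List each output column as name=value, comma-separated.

insured_sum=653, ground_avg=91.875, insured_sum2=74

[insured_sum: insured <= 0 OR service IN ('express', 'air')]
parcel=S82: ✗
parcel=S15: ✗
parcel=S95: ✗
parcel=S60: ✓ → 109
parcel=S17: ✓ → 198
parcel=S34: ✓ → 141
parcel=S86: ✓ → 94
parcel=S80: ✓ → 74
parcel=S61: ✓ → 37
parcel=S20: ✗
parcel=S68: ✗
parcel=S12: ✗
insured_sum = 109 + 198 + 141 + 94 + 74 + 37 = 653
—
[ground_avg: service <> 'ground' OR length_cm BETWEEN 175 AND 182]
parcel=S82: ✗
parcel=S15: ✓ → 96
parcel=S95: ✓ → 16
parcel=S60: ✗
parcel=S17: ✓ → 198
parcel=S34: ✗
parcel=S86: ✓ → 94
parcel=S80: ✗
parcel=S61: ✓ → 37
parcel=S20: ✓ → 79
parcel=S68: ✓ → 64
parcel=S12: ✓ → 151
ground_avg = (96 + 16 + 198 + 94 + 37 + 79 + 64 + 151) / 8 = 91.875
—
[insured_sum2: insured = 0 AND length_cm <= 55]
parcel=S82: ✗
parcel=S15: ✗
parcel=S95: ✗
parcel=S60: ✗
parcel=S17: ✗
parcel=S34: ✗
parcel=S86: ✗
parcel=S80: ✓ → 74
parcel=S61: ✗
parcel=S20: ✗
parcel=S68: ✗
parcel=S12: ✗
insured_sum2 = 74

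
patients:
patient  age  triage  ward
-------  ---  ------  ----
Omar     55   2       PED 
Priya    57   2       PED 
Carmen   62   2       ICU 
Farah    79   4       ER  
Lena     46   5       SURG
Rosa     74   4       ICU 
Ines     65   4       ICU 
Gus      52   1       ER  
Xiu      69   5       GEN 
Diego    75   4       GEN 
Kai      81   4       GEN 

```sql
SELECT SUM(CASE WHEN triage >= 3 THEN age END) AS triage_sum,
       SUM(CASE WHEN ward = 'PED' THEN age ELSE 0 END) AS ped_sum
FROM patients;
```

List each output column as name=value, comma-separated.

[triage_sum: triage >= 3]
patient=Omar: ✗
patient=Priya: ✗
patient=Carmen: ✗
patient=Farah: ✓ → 79
patient=Lena: ✓ → 46
patient=Rosa: ✓ → 74
patient=Ines: ✓ → 65
patient=Gus: ✗
patient=Xiu: ✓ → 69
patient=Diego: ✓ → 75
patient=Kai: ✓ → 81
triage_sum = 79 + 46 + 74 + 65 + 69 + 75 + 81 = 489
—
[ped_sum: ward = 'PED']
patient=Omar: ✓ → 55
patient=Priya: ✓ → 57
patient=Carmen: ✗
patient=Farah: ✗
patient=Lena: ✗
patient=Rosa: ✗
patient=Ines: ✗
patient=Gus: ✗
patient=Xiu: ✗
patient=Diego: ✗
patient=Kai: ✗
ped_sum = 55 + 57 = 112

triage_sum=489, ped_sum=112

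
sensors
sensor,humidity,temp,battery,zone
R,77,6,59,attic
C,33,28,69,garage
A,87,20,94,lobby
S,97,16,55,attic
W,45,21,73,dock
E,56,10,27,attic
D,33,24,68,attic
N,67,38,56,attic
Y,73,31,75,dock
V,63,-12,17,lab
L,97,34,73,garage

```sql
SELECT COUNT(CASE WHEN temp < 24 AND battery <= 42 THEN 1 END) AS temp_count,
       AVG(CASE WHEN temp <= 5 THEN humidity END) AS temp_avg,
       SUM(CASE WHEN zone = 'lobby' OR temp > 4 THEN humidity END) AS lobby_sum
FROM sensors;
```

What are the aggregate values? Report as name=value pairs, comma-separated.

[temp_count: temp < 24 AND battery <= 42]
sensor=R: ✗
sensor=C: ✗
sensor=A: ✗
sensor=S: ✗
sensor=W: ✗
sensor=E: ✓ → 1
sensor=D: ✗
sensor=N: ✗
sensor=Y: ✗
sensor=V: ✓ → 1
sensor=L: ✗
temp_count = COUNT(1, 1) = 2
—
[temp_avg: temp <= 5]
sensor=R: ✗
sensor=C: ✗
sensor=A: ✗
sensor=S: ✗
sensor=W: ✗
sensor=E: ✗
sensor=D: ✗
sensor=N: ✗
sensor=Y: ✗
sensor=V: ✓ → 63
sensor=L: ✗
temp_avg = 63
—
[lobby_sum: zone = 'lobby' OR temp > 4]
sensor=R: ✓ → 77
sensor=C: ✓ → 33
sensor=A: ✓ → 87
sensor=S: ✓ → 97
sensor=W: ✓ → 45
sensor=E: ✓ → 56
sensor=D: ✓ → 33
sensor=N: ✓ → 67
sensor=Y: ✓ → 73
sensor=V: ✗
sensor=L: ✓ → 97
lobby_sum = 77 + 33 + 87 + 97 + 45 + 56 + 33 + 67 + 73 + 97 = 665

temp_count=2, temp_avg=63, lobby_sum=665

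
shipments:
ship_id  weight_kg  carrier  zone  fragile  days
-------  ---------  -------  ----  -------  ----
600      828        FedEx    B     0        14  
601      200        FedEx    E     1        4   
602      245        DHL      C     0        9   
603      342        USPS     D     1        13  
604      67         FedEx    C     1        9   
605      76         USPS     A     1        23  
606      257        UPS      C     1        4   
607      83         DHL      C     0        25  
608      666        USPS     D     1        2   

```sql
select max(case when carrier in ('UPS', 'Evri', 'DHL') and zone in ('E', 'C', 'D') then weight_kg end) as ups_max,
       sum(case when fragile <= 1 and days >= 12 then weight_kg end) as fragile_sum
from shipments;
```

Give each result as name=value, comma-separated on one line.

[ups_max: carrier in ('UPS', 'Evri', 'DHL') and zone in ('E', 'C', 'D')]
ship_id=600: ✗
ship_id=601: ✗
ship_id=602: ✓ → 245
ship_id=603: ✗
ship_id=604: ✗
ship_id=605: ✗
ship_id=606: ✓ → 257
ship_id=607: ✓ → 83
ship_id=608: ✗
ups_max = MAX(245, 257, 83) = 257
—
[fragile_sum: fragile <= 1 and days >= 12]
ship_id=600: ✓ → 828
ship_id=601: ✗
ship_id=602: ✗
ship_id=603: ✓ → 342
ship_id=604: ✗
ship_id=605: ✓ → 76
ship_id=606: ✗
ship_id=607: ✓ → 83
ship_id=608: ✗
fragile_sum = 828 + 342 + 76 + 83 = 1329

ups_max=257, fragile_sum=1329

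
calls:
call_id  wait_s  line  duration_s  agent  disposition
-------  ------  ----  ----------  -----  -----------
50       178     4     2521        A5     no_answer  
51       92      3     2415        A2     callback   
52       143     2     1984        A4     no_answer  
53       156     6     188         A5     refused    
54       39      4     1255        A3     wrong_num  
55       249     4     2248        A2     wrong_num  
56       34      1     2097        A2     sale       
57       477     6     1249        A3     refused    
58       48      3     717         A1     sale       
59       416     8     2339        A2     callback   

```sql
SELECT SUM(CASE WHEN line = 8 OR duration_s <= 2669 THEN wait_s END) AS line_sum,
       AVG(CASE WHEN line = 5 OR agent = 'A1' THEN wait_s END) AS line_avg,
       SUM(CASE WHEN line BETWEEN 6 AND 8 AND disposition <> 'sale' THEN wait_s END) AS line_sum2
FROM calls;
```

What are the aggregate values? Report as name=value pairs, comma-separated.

[line_sum: line = 8 OR duration_s <= 2669]
call_id=50: ✓ → 178
call_id=51: ✓ → 92
call_id=52: ✓ → 143
call_id=53: ✓ → 156
call_id=54: ✓ → 39
call_id=55: ✓ → 249
call_id=56: ✓ → 34
call_id=57: ✓ → 477
call_id=58: ✓ → 48
call_id=59: ✓ → 416
line_sum = 178 + 92 + 143 + 156 + 39 + 249 + 34 + 477 + 48 + 416 = 1832
—
[line_avg: line = 5 OR agent = 'A1']
call_id=50: ✗
call_id=51: ✗
call_id=52: ✗
call_id=53: ✗
call_id=54: ✗
call_id=55: ✗
call_id=56: ✗
call_id=57: ✗
call_id=58: ✓ → 48
call_id=59: ✗
line_avg = 48
—
[line_sum2: line BETWEEN 6 AND 8 AND disposition <> 'sale']
call_id=50: ✗
call_id=51: ✗
call_id=52: ✗
call_id=53: ✓ → 156
call_id=54: ✗
call_id=55: ✗
call_id=56: ✗
call_id=57: ✓ → 477
call_id=58: ✗
call_id=59: ✓ → 416
line_sum2 = 156 + 477 + 416 = 1049

line_sum=1832, line_avg=48, line_sum2=1049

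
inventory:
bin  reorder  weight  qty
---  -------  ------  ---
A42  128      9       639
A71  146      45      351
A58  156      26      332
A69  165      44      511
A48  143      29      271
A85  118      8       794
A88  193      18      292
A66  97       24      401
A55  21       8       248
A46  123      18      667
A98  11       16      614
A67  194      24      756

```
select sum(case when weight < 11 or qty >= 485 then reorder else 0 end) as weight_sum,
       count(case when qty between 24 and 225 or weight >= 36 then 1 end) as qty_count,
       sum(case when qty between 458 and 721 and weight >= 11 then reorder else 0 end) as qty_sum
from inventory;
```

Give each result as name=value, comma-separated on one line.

[weight_sum: weight < 11 or qty >= 485]
bin=A42: ✓ → 128
bin=A71: ✗
bin=A58: ✗
bin=A69: ✓ → 165
bin=A48: ✗
bin=A85: ✓ → 118
bin=A88: ✗
bin=A66: ✗
bin=A55: ✓ → 21
bin=A46: ✓ → 123
bin=A98: ✓ → 11
bin=A67: ✓ → 194
weight_sum = 128 + 165 + 118 + 21 + 123 + 11 + 194 = 760
—
[qty_count: qty between 24 and 225 or weight >= 36]
bin=A42: ✗
bin=A71: ✓ → 1
bin=A58: ✗
bin=A69: ✓ → 1
bin=A48: ✗
bin=A85: ✗
bin=A88: ✗
bin=A66: ✗
bin=A55: ✗
bin=A46: ✗
bin=A98: ✗
bin=A67: ✗
qty_count = COUNT(1, 1) = 2
—
[qty_sum: qty between 458 and 721 and weight >= 11]
bin=A42: ✗
bin=A71: ✗
bin=A58: ✗
bin=A69: ✓ → 165
bin=A48: ✗
bin=A85: ✗
bin=A88: ✗
bin=A66: ✗
bin=A55: ✗
bin=A46: ✓ → 123
bin=A98: ✓ → 11
bin=A67: ✗
qty_sum = 165 + 123 + 11 = 299

weight_sum=760, qty_count=2, qty_sum=299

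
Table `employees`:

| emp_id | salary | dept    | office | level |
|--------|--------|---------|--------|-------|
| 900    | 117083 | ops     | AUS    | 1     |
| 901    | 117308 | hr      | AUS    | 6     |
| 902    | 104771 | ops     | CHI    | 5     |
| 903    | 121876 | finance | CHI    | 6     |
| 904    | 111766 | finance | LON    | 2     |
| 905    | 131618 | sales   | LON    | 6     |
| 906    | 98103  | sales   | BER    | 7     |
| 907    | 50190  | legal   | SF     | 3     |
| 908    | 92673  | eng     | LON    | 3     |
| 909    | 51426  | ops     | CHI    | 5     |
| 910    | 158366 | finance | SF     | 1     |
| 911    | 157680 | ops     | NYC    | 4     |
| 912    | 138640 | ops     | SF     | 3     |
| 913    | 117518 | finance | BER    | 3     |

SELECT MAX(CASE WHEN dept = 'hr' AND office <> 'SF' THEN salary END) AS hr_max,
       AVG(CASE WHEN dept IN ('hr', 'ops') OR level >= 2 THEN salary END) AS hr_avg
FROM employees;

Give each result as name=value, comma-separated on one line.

[hr_max: dept = 'hr' AND office <> 'SF']
emp_id=900: ✗
emp_id=901: ✓ → 117308
emp_id=902: ✗
emp_id=903: ✗
emp_id=904: ✗
emp_id=905: ✗
emp_id=906: ✗
emp_id=907: ✗
emp_id=908: ✗
emp_id=909: ✗
emp_id=910: ✗
emp_id=911: ✗
emp_id=912: ✗
emp_id=913: ✗
hr_max = MAX(117308) = 117308
—
[hr_avg: dept IN ('hr', 'ops') OR level >= 2]
emp_id=900: ✓ → 117083
emp_id=901: ✓ → 117308
emp_id=902: ✓ → 104771
emp_id=903: ✓ → 121876
emp_id=904: ✓ → 111766
emp_id=905: ✓ → 131618
emp_id=906: ✓ → 98103
emp_id=907: ✓ → 50190
emp_id=908: ✓ → 92673
emp_id=909: ✓ → 51426
emp_id=910: ✗
emp_id=911: ✓ → 157680
emp_id=912: ✓ → 138640
emp_id=913: ✓ → 117518
hr_avg = (117083 + 117308 + 104771 + 121876 + 111766 + 131618 + 98103 + 50190 + 92673 + 51426 + 157680 + 138640 + 117518) / 13 = 108511.6923076923

hr_max=117308, hr_avg=108511.6923076923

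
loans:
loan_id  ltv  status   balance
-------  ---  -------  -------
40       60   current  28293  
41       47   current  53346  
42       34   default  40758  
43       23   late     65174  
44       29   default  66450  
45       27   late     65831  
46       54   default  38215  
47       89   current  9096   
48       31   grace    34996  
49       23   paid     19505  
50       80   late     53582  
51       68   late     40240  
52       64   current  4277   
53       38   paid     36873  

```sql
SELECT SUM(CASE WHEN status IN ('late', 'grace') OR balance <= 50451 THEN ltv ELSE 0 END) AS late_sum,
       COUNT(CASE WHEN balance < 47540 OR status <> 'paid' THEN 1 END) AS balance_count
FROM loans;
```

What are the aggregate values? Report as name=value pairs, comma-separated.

[late_sum: status IN ('late', 'grace') OR balance <= 50451]
loan_id=40: ✓ → 60
loan_id=41: ✗
loan_id=42: ✓ → 34
loan_id=43: ✓ → 23
loan_id=44: ✗
loan_id=45: ✓ → 27
loan_id=46: ✓ → 54
loan_id=47: ✓ → 89
loan_id=48: ✓ → 31
loan_id=49: ✓ → 23
loan_id=50: ✓ → 80
loan_id=51: ✓ → 68
loan_id=52: ✓ → 64
loan_id=53: ✓ → 38
late_sum = 60 + 34 + 23 + 27 + 54 + 89 + 31 + 23 + 80 + 68 + 64 + 38 = 591
—
[balance_count: balance < 47540 OR status <> 'paid']
loan_id=40: ✓ → 1
loan_id=41: ✓ → 1
loan_id=42: ✓ → 1
loan_id=43: ✓ → 1
loan_id=44: ✓ → 1
loan_id=45: ✓ → 1
loan_id=46: ✓ → 1
loan_id=47: ✓ → 1
loan_id=48: ✓ → 1
loan_id=49: ✓ → 1
loan_id=50: ✓ → 1
loan_id=51: ✓ → 1
loan_id=52: ✓ → 1
loan_id=53: ✓ → 1
balance_count = COUNT(1, 1, 1, 1, 1, 1, 1, 1, 1, 1, 1, 1, 1, 1) = 14

late_sum=591, balance_count=14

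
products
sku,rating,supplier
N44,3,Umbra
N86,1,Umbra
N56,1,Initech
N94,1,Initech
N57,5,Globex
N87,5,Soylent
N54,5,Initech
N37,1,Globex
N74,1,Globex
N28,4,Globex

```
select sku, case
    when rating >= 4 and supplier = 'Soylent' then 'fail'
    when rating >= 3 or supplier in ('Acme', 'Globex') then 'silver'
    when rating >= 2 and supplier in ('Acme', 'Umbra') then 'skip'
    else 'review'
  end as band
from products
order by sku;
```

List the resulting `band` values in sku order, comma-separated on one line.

sku=N28: rating >= 3 or supplier in ('Acme', 'Globex') → silver
sku=N37: rating >= 3 or supplier in ('Acme', 'Globex') → silver
sku=N44: rating >= 3 or supplier in ('Acme', 'Globex') → silver
sku=N54: rating >= 3 or supplier in ('Acme', 'Globex') → silver
sku=N56: ELSE → review
sku=N57: rating >= 3 or supplier in ('Acme', 'Globex') → silver
sku=N74: rating >= 3 or supplier in ('Acme', 'Globex') → silver
sku=N86: ELSE → review
sku=N87: rating >= 4 and supplier = 'Soylent' → fail
sku=N94: ELSE → review

silver, silver, silver, silver, review, silver, silver, review, fail, review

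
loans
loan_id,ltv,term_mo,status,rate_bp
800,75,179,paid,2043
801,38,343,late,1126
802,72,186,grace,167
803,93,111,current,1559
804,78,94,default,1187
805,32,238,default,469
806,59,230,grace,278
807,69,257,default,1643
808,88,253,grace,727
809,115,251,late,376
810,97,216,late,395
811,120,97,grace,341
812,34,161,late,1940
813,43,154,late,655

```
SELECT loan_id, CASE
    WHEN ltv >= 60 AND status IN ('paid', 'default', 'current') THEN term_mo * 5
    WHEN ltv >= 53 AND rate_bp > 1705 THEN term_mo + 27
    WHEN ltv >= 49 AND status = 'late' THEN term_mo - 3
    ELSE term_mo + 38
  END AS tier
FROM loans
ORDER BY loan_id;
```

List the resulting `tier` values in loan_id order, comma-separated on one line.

loan_id=800: ltv >= 60 AND status IN ('paid', 'default', 'current') → 895
loan_id=801: ELSE → 381
loan_id=802: ELSE → 224
loan_id=803: ltv >= 60 AND status IN ('paid', 'default', 'current') → 555
loan_id=804: ltv >= 60 AND status IN ('paid', 'default', 'current') → 470
loan_id=805: ELSE → 276
loan_id=806: ELSE → 268
loan_id=807: ltv >= 60 AND status IN ('paid', 'default', 'current') → 1285
loan_id=808: ELSE → 291
loan_id=809: ltv >= 49 AND status = 'late' → 248
loan_id=810: ltv >= 49 AND status = 'late' → 213
loan_id=811: ELSE → 135
loan_id=812: ELSE → 199
loan_id=813: ELSE → 192

895, 381, 224, 555, 470, 276, 268, 1285, 291, 248, 213, 135, 199, 192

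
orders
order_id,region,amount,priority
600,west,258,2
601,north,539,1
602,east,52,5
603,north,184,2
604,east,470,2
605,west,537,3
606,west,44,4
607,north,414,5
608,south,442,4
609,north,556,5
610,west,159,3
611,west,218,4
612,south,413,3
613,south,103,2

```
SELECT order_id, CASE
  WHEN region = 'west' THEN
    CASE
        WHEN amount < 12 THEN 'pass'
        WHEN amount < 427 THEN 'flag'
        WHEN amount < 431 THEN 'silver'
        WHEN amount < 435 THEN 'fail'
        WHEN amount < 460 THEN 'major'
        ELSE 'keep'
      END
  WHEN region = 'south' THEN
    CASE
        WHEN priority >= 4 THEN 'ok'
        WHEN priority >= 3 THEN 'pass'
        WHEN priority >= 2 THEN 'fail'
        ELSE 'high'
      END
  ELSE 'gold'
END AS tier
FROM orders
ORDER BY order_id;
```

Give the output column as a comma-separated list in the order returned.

order_id=600: region='west' → inner[amount < 427] → flag
order_id=601: region='north' → outer ELSE → gold
order_id=602: region='east' → outer ELSE → gold
order_id=603: region='north' → outer ELSE → gold
order_id=604: region='east' → outer ELSE → gold
order_id=605: region='west' → inner[ELSE] → keep
order_id=606: region='west' → inner[amount < 427] → flag
order_id=607: region='north' → outer ELSE → gold
order_id=608: region='south' → inner[priority >= 4] → ok
order_id=609: region='north' → outer ELSE → gold
order_id=610: region='west' → inner[amount < 427] → flag
order_id=611: region='west' → inner[amount < 427] → flag
order_id=612: region='south' → inner[priority >= 3] → pass
order_id=613: region='south' → inner[priority >= 2] → fail

flag, gold, gold, gold, gold, keep, flag, gold, ok, gold, flag, flag, pass, fail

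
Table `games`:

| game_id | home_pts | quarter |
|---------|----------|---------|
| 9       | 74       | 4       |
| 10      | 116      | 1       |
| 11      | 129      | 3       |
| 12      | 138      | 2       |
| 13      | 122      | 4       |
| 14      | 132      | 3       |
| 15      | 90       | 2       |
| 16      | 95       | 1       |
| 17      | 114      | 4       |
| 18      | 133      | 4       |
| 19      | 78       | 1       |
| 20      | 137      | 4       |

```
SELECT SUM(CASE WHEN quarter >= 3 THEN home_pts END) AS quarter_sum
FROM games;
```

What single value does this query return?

841

game_id=9: ✓ → 74
game_id=10: ✗
game_id=11: ✓ → 129
game_id=12: ✗
game_id=13: ✓ → 122
game_id=14: ✓ → 132
game_id=15: ✗
game_id=16: ✗
game_id=17: ✓ → 114
game_id=18: ✓ → 133
game_id=19: ✗
game_id=20: ✓ → 137
quarter_sum = 74 + 129 + 122 + 132 + 114 + 133 + 137 = 841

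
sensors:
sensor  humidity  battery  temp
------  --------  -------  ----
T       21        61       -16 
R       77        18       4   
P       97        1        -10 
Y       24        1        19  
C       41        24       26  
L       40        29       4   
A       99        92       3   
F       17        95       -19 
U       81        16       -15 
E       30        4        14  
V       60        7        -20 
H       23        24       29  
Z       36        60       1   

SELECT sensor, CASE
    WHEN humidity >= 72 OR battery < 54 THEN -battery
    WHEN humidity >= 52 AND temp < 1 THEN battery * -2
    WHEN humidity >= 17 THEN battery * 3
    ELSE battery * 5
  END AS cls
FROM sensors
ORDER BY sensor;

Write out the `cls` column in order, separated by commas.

-92, -24, -4, 285, -24, -29, -1, -18, 183, -16, -7, -1, 180

sensor=A: humidity >= 72 OR battery < 54 → -92
sensor=C: humidity >= 72 OR battery < 54 → -24
sensor=E: humidity >= 72 OR battery < 54 → -4
sensor=F: humidity >= 17 → 285
sensor=H: humidity >= 72 OR battery < 54 → -24
sensor=L: humidity >= 72 OR battery < 54 → -29
sensor=P: humidity >= 72 OR battery < 54 → -1
sensor=R: humidity >= 72 OR battery < 54 → -18
sensor=T: humidity >= 17 → 183
sensor=U: humidity >= 72 OR battery < 54 → -16
sensor=V: humidity >= 72 OR battery < 54 → -7
sensor=Y: humidity >= 72 OR battery < 54 → -1
sensor=Z: humidity >= 17 → 180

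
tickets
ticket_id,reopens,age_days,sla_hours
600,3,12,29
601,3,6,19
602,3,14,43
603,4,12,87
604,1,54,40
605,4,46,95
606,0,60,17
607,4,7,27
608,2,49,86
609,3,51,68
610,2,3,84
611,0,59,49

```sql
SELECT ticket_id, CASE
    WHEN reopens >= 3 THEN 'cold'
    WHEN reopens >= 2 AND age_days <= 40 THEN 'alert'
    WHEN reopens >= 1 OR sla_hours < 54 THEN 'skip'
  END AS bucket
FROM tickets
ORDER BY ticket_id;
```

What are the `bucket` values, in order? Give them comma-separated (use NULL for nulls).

cold, cold, cold, cold, skip, cold, skip, cold, skip, cold, alert, skip

ticket_id=600: reopens >= 3 → cold
ticket_id=601: reopens >= 3 → cold
ticket_id=602: reopens >= 3 → cold
ticket_id=603: reopens >= 3 → cold
ticket_id=604: reopens >= 1 OR sla_hours < 54 → skip
ticket_id=605: reopens >= 3 → cold
ticket_id=606: reopens >= 1 OR sla_hours < 54 → skip
ticket_id=607: reopens >= 3 → cold
ticket_id=608: reopens >= 1 OR sla_hours < 54 → skip
ticket_id=609: reopens >= 3 → cold
ticket_id=610: reopens >= 2 AND age_days <= 40 → alert
ticket_id=611: reopens >= 1 OR sla_hours < 54 → skip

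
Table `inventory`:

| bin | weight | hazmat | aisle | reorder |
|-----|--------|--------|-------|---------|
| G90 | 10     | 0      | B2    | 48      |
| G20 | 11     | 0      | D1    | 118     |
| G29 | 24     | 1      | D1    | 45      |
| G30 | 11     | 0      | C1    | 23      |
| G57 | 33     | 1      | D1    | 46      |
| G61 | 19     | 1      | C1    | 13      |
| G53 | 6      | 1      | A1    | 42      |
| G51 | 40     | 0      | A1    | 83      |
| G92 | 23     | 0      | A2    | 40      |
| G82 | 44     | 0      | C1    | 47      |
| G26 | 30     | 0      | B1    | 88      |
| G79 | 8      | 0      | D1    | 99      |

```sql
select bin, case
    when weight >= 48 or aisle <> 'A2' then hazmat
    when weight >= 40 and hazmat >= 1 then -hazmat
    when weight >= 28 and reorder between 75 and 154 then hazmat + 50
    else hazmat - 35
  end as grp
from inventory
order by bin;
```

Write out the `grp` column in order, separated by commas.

0, 0, 1, 0, 0, 1, 1, 1, 0, 0, 0, -35

bin=G20: weight >= 48 or aisle <> 'A2' → 0
bin=G26: weight >= 48 or aisle <> 'A2' → 0
bin=G29: weight >= 48 or aisle <> 'A2' → 1
bin=G30: weight >= 48 or aisle <> 'A2' → 0
bin=G51: weight >= 48 or aisle <> 'A2' → 0
bin=G53: weight >= 48 or aisle <> 'A2' → 1
bin=G57: weight >= 48 or aisle <> 'A2' → 1
bin=G61: weight >= 48 or aisle <> 'A2' → 1
bin=G79: weight >= 48 or aisle <> 'A2' → 0
bin=G82: weight >= 48 or aisle <> 'A2' → 0
bin=G90: weight >= 48 or aisle <> 'A2' → 0
bin=G92: ELSE → -35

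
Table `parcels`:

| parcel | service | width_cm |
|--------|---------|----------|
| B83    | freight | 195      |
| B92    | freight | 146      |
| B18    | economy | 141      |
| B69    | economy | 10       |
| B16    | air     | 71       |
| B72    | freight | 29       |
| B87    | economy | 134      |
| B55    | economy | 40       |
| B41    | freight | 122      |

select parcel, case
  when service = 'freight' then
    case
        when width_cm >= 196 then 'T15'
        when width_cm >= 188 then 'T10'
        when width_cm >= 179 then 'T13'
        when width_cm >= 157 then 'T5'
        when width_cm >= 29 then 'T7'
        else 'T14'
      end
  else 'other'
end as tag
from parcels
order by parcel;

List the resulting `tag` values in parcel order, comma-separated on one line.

other, other, T7, other, other, T7, T10, other, T7

parcel=B16: service='air' → outer ELSE → other
parcel=B18: service='economy' → outer ELSE → other
parcel=B41: service='freight' → inner[width_cm >= 29] → T7
parcel=B55: service='economy' → outer ELSE → other
parcel=B69: service='economy' → outer ELSE → other
parcel=B72: service='freight' → inner[width_cm >= 29] → T7
parcel=B83: service='freight' → inner[width_cm >= 188] → T10
parcel=B87: service='economy' → outer ELSE → other
parcel=B92: service='freight' → inner[width_cm >= 29] → T7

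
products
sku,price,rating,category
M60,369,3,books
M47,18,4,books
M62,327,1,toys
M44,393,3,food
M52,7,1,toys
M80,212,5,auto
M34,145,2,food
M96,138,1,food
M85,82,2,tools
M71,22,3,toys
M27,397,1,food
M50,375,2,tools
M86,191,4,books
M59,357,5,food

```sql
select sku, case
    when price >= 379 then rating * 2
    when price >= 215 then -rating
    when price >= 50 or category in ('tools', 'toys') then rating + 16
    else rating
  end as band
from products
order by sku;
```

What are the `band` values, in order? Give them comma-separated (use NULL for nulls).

sku=M27: price >= 379 → 2
sku=M34: price >= 50 or category in ('tools', 'toys') → 18
sku=M44: price >= 379 → 6
sku=M47: ELSE → 4
sku=M50: price >= 215 → -2
sku=M52: price >= 50 or category in ('tools', 'toys') → 17
sku=M59: price >= 215 → -5
sku=M60: price >= 215 → -3
sku=M62: price >= 215 → -1
sku=M71: price >= 50 or category in ('tools', 'toys') → 19
sku=M80: price >= 50 or category in ('tools', 'toys') → 21
sku=M85: price >= 50 or category in ('tools', 'toys') → 18
sku=M86: price >= 50 or category in ('tools', 'toys') → 20
sku=M96: price >= 50 or category in ('tools', 'toys') → 17

2, 18, 6, 4, -2, 17, -5, -3, -1, 19, 21, 18, 20, 17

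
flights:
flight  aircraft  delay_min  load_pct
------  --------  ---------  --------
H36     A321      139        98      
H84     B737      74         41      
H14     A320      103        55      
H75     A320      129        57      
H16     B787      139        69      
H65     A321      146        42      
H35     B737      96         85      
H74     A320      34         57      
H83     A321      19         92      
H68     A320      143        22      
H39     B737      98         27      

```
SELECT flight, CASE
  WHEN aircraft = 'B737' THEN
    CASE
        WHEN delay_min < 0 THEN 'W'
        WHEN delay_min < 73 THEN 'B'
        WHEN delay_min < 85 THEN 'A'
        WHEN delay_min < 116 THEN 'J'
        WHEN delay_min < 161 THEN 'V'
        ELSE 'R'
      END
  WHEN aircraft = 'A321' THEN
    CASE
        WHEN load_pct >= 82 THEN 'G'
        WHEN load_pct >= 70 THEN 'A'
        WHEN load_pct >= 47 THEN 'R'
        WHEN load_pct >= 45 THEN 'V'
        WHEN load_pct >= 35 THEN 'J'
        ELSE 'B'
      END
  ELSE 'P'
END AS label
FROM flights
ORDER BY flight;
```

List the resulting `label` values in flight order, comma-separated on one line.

flight=H14: aircraft='A320' → outer ELSE → P
flight=H16: aircraft='B787' → outer ELSE → P
flight=H35: aircraft='B737' → inner[delay_min < 116] → J
flight=H36: aircraft='A321' → inner[load_pct >= 82] → G
flight=H39: aircraft='B737' → inner[delay_min < 116] → J
flight=H65: aircraft='A321' → inner[load_pct >= 35] → J
flight=H68: aircraft='A320' → outer ELSE → P
flight=H74: aircraft='A320' → outer ELSE → P
flight=H75: aircraft='A320' → outer ELSE → P
flight=H83: aircraft='A321' → inner[load_pct >= 82] → G
flight=H84: aircraft='B737' → inner[delay_min < 85] → A

P, P, J, G, J, J, P, P, P, G, A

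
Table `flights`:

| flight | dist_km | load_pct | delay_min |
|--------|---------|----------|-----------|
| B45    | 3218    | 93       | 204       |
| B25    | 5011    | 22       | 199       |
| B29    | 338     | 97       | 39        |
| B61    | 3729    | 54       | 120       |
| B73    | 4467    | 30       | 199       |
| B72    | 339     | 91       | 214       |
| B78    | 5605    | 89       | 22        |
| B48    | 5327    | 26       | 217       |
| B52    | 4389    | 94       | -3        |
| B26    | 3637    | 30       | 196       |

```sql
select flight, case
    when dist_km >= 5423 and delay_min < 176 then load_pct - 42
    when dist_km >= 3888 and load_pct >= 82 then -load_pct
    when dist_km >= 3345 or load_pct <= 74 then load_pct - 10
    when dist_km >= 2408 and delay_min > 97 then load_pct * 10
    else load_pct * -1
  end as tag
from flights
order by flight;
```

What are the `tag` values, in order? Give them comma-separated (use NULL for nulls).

12, 20, -97, 930, 16, -94, 44, -91, 20, 47

flight=B25: dist_km >= 3345 or load_pct <= 74 → 12
flight=B26: dist_km >= 3345 or load_pct <= 74 → 20
flight=B29: ELSE → -97
flight=B45: dist_km >= 2408 and delay_min > 97 → 930
flight=B48: dist_km >= 3345 or load_pct <= 74 → 16
flight=B52: dist_km >= 3888 and load_pct >= 82 → -94
flight=B61: dist_km >= 3345 or load_pct <= 74 → 44
flight=B72: ELSE → -91
flight=B73: dist_km >= 3345 or load_pct <= 74 → 20
flight=B78: dist_km >= 5423 and delay_min < 176 → 47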